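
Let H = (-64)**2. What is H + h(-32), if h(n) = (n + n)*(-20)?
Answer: 5376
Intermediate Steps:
h(n) = -40*n (h(n) = (2*n)*(-20) = -40*n)
H = 4096
H + h(-32) = 4096 - 40*(-32) = 4096 + 1280 = 5376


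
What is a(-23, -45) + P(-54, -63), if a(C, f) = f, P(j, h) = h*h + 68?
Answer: 3992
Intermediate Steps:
P(j, h) = 68 + h² (P(j, h) = h² + 68 = 68 + h²)
a(-23, -45) + P(-54, -63) = -45 + (68 + (-63)²) = -45 + (68 + 3969) = -45 + 4037 = 3992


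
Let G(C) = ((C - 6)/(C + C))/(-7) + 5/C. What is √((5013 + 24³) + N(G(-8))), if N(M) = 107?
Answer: 16*√74 ≈ 137.64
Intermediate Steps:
G(C) = 5/C - (-6 + C)/(14*C) (G(C) = ((-6 + C)/((2*C)))*(-⅐) + 5/C = ((-6 + C)*(1/(2*C)))*(-⅐) + 5/C = ((-6 + C)/(2*C))*(-⅐) + 5/C = -(-6 + C)/(14*C) + 5/C = 5/C - (-6 + C)/(14*C))
√((5013 + 24³) + N(G(-8))) = √((5013 + 24³) + 107) = √((5013 + 13824) + 107) = √(18837 + 107) = √18944 = 16*√74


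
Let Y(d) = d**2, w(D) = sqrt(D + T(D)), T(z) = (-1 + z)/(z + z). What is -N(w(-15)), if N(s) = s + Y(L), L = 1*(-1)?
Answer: -1 - I*sqrt(3255)/15 ≈ -1.0 - 3.8035*I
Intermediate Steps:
T(z) = (-1 + z)/(2*z) (T(z) = (-1 + z)/((2*z)) = (-1 + z)*(1/(2*z)) = (-1 + z)/(2*z))
L = -1
w(D) = sqrt(D + (-1 + D)/(2*D))
N(s) = 1 + s (N(s) = s + (-1)**2 = s + 1 = 1 + s)
-N(w(-15)) = -(1 + sqrt(2 - 2/(-15) + 4*(-15))/2) = -(1 + sqrt(2 - 2*(-1/15) - 60)/2) = -(1 + sqrt(2 + 2/15 - 60)/2) = -(1 + sqrt(-868/15)/2) = -(1 + (2*I*sqrt(3255)/15)/2) = -(1 + I*sqrt(3255)/15) = -1 - I*sqrt(3255)/15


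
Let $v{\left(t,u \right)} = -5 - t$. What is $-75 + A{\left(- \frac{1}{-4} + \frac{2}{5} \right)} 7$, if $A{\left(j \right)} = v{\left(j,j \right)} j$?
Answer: $- \frac{40283}{400} \approx -100.71$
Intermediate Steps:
$A{\left(j \right)} = j \left(-5 - j\right)$ ($A{\left(j \right)} = \left(-5 - j\right) j = j \left(-5 - j\right)$)
$-75 + A{\left(- \frac{1}{-4} + \frac{2}{5} \right)} 7 = -75 + - \left(- \frac{1}{-4} + \frac{2}{5}\right) \left(5 + \left(- \frac{1}{-4} + \frac{2}{5}\right)\right) 7 = -75 + - \left(\left(-1\right) \left(- \frac{1}{4}\right) + 2 \cdot \frac{1}{5}\right) \left(5 + \left(\left(-1\right) \left(- \frac{1}{4}\right) + 2 \cdot \frac{1}{5}\right)\right) 7 = -75 + - \left(\frac{1}{4} + \frac{2}{5}\right) \left(5 + \left(\frac{1}{4} + \frac{2}{5}\right)\right) 7 = -75 + \left(-1\right) \frac{13}{20} \left(5 + \frac{13}{20}\right) 7 = -75 + \left(-1\right) \frac{13}{20} \cdot \frac{113}{20} \cdot 7 = -75 - \frac{10283}{400} = - \frac{40283}{400}$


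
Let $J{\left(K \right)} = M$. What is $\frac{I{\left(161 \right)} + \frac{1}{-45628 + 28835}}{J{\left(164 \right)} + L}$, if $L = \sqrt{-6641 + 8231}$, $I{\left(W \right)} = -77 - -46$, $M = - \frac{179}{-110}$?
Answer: $\frac{10250298960}{322542462487} - \frac{6299066400 \sqrt{1590}}{322542462487} \approx -0.74695$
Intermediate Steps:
$M = \frac{179}{110}$ ($M = \left(-179\right) \left(- \frac{1}{110}\right) = \frac{179}{110} \approx 1.6273$)
$J{\left(K \right)} = \frac{179}{110}$
$I{\left(W \right)} = -31$ ($I{\left(W \right)} = -77 + 46 = -31$)
$L = \sqrt{1590} \approx 39.875$
$\frac{I{\left(161 \right)} + \frac{1}{-45628 + 28835}}{J{\left(164 \right)} + L} = \frac{-31 + \frac{1}{-45628 + 28835}}{\frac{179}{110} + \sqrt{1590}} = \frac{-31 + \frac{1}{-16793}}{\frac{179}{110} + \sqrt{1590}} = \frac{-31 - \frac{1}{16793}}{\frac{179}{110} + \sqrt{1590}} = - \frac{520584}{16793 \left(\frac{179}{110} + \sqrt{1590}\right)}$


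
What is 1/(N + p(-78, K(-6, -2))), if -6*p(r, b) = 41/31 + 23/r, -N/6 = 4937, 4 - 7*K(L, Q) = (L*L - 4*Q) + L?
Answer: -14508/429758461 ≈ -3.3759e-5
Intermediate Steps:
K(L, Q) = 4/7 - L/7 - L²/7 + 4*Q/7 (K(L, Q) = 4/7 - ((L*L - 4*Q) + L)/7 = 4/7 - ((L² - 4*Q) + L)/7 = 4/7 - (L + L² - 4*Q)/7 = 4/7 + (-L/7 - L²/7 + 4*Q/7) = 4/7 - L/7 - L²/7 + 4*Q/7)
N = -29622 (N = -6*4937 = -29622)
p(r, b) = -41/186 - 23/(6*r) (p(r, b) = -(41/31 + 23/r)/6 = -41/186 - 23/(6*r))
1/(N + p(-78, K(-6, -2))) = 1/(-29622 + (1/186)*(-713 - 41*(-78))/(-78)) = 1/(-29622 + (1/186)*(-1/78)*(-713 + 3198)) = 1/(-29622 + (1/186)*(-1/78)*2485) = 1/(-29622 - 2485/14508) = 1/(-429758461/14508) = -14508/429758461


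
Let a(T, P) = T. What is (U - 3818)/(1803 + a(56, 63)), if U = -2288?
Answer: -6106/1859 ≈ -3.2846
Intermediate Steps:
(U - 3818)/(1803 + a(56, 63)) = (-2288 - 3818)/(1803 + 56) = -6106/1859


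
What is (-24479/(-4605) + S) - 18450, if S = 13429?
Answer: -23097226/4605 ≈ -5015.7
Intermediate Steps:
(-24479/(-4605) + S) - 18450 = (-24479/(-4605) + 13429) - 18450 = (-24479*(-1/4605) + 13429) - 18450 = (24479/4605 + 13429) - 18450 = 61865024/4605 - 18450 = -23097226/4605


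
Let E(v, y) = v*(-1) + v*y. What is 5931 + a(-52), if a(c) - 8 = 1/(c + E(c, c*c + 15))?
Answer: 839703331/141388 ≈ 5939.0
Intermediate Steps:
E(v, y) = -v + v*y
a(c) = 8 + 1/(c + c*(14 + c²)) (a(c) = 8 + 1/(c + c*(-1 + (c*c + 15))) = 8 + 1/(c + c*(-1 + (c² + 15))) = 8 + 1/(c + c*(-1 + (15 + c²))) = 8 + 1/(c + c*(14 + c²)))
5931 + a(-52) = 5931 + (1 + 8*(-52)³ + 120*(-52))/((-52)*(15 + (-52)²)) = 5931 - (1 + 8*(-140608) - 6240)/(52*(15 + 2704)) = 5931 - 1/52*(1 - 1124864 - 6240)/2719 = 5931 - 1/52*1/2719*(-1131103) = 5931 + 1131103/141388 = 839703331/141388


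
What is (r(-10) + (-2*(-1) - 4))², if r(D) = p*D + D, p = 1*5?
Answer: 3844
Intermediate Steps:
p = 5
r(D) = 6*D (r(D) = 5*D + D = 6*D)
(r(-10) + (-2*(-1) - 4))² = (6*(-10) + (-2*(-1) - 4))² = (-60 + (2 - 4))² = (-60 - 2)² = (-62)² = 3844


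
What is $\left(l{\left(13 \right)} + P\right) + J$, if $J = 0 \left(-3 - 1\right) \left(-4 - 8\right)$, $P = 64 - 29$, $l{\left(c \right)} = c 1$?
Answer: $48$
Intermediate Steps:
$l{\left(c \right)} = c$
$P = 35$ ($P = 64 - 29 = 35$)
$J = 0$ ($J = 0 \left(-4\right) \left(-12\right) = 0 \left(-12\right) = 0$)
$\left(l{\left(13 \right)} + P\right) + J = \left(13 + 35\right) + 0 = 48 + 0 = 48$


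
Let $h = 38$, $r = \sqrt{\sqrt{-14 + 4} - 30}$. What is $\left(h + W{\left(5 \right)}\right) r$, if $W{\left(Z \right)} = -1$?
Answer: $37 \sqrt{-30 + i \sqrt{10}} \approx 10.666 + 202.94 i$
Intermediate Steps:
$r = \sqrt{-30 + i \sqrt{10}}$ ($r = \sqrt{\sqrt{-10} - 30} = \sqrt{i \sqrt{10} - 30} = \sqrt{-30 + i \sqrt{10}} \approx 0.28828 + 5.4848 i$)
$\left(h + W{\left(5 \right)}\right) r = \left(38 - 1\right) \sqrt{-30 + i \sqrt{10}} = 37 \sqrt{-30 + i \sqrt{10}}$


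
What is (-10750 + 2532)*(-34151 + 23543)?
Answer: 87176544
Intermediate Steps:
(-10750 + 2532)*(-34151 + 23543) = -8218*(-10608) = 87176544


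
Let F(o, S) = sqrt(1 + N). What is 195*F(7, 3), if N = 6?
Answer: 195*sqrt(7) ≈ 515.92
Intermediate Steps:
F(o, S) = sqrt(7) (F(o, S) = sqrt(1 + 6) = sqrt(7))
195*F(7, 3) = 195*sqrt(7)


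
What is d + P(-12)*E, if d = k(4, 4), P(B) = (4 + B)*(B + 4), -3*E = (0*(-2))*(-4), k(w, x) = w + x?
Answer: 8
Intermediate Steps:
E = 0 (E = -0*(-2)*(-4)/3 = -0*(-4) = -⅓*0 = 0)
P(B) = (4 + B)² (P(B) = (4 + B)*(4 + B) = (4 + B)²)
d = 8 (d = 4 + 4 = 8)
d + P(-12)*E = 8 + (4 - 12)²*0 = 8 + (-8)²*0 = 8 + 64*0 = 8 + 0 = 8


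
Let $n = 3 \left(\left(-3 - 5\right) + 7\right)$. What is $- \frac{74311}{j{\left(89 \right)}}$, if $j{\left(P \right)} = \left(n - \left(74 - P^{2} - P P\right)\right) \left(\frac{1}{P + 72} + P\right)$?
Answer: $- \frac{11964071}{225912450} \approx -0.052959$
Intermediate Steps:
$n = -3$ ($n = 3 \left(\left(-3 - 5\right) + 7\right) = 3 \left(-8 + 7\right) = 3 \left(-1\right) = -3$)
$j{\left(P \right)} = \left(-77 + 2 P^{2}\right) \left(P + \frac{1}{72 + P}\right)$ ($j{\left(P \right)} = \left(-3 - \left(74 - P^{2} - P P\right)\right) \left(\frac{1}{P + 72} + P\right) = \left(-3 + \left(\left(P^{2} + P^{2}\right) - 74\right)\right) \left(\frac{1}{72 + P} + P\right) = \left(-3 + \left(2 P^{2} - 74\right)\right) \left(P + \frac{1}{72 + P}\right) = \left(-3 + \left(-74 + 2 P^{2}\right)\right) \left(P + \frac{1}{72 + P}\right) = \left(-77 + 2 P^{2}\right) \left(P + \frac{1}{72 + P}\right)$)
$- \frac{74311}{j{\left(89 \right)}} = - \frac{74311}{\frac{1}{72 + 89} \left(-77 - 493416 - 75 \cdot 89^{2} + 2 \cdot 89^{4} + 144 \cdot 89^{3}\right)} = - \frac{74311}{\frac{1}{161} \left(-77 - 493416 - 594075 + 2 \cdot 62742241 + 144 \cdot 704969\right)} = - \frac{74311}{\frac{1}{161} \left(-77 - 493416 - 594075 + 125484482 + 101515536\right)} = - \frac{74311}{\frac{1}{161} \cdot 225912450} = - \frac{74311}{\frac{225912450}{161}} = \left(-74311\right) \frac{161}{225912450} = - \frac{11964071}{225912450}$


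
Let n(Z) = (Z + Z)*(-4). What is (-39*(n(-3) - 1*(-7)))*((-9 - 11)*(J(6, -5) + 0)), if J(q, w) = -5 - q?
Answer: -265980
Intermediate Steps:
n(Z) = -8*Z (n(Z) = (2*Z)*(-4) = -8*Z)
(-39*(n(-3) - 1*(-7)))*((-9 - 11)*(J(6, -5) + 0)) = (-39*(-8*(-3) - 1*(-7)))*((-9 - 11)*((-5 - 1*6) + 0)) = (-39*(24 + 7))*(-20*((-5 - 6) + 0)) = (-39*31)*(-20*(-11 + 0)) = -(-24180)*(-11) = -1209*220 = -265980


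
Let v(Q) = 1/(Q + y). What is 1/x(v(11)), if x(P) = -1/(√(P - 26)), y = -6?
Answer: -I*√645/5 ≈ -5.0794*I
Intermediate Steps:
v(Q) = 1/(-6 + Q) (v(Q) = 1/(Q - 6) = 1/(-6 + Q))
x(P) = -1/√(-26 + P) (x(P) = -1/(√(-26 + P)) = -1/√(-26 + P))
1/x(v(11)) = 1/(-1/√(-26 + 1/(-6 + 11))) = 1/(-1/√(-26 + 1/5)) = 1/(-1/√(-26 + ⅕)) = 1/(-1/√(-129/5)) = 1/(-(-1)*I*√645/129) = 1/(I*√645/129) = -I*√645/5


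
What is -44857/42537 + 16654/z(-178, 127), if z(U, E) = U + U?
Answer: -362190145/7571586 ≈ -47.835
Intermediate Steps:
z(U, E) = 2*U
-44857/42537 + 16654/z(-178, 127) = -44857/42537 + 16654/((2*(-178))) = -44857*1/42537 + 16654/(-356) = -44857/42537 + 16654*(-1/356) = -44857/42537 - 8327/178 = -362190145/7571586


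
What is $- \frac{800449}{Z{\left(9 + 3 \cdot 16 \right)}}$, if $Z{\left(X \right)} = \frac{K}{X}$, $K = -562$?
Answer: $\frac{45625593}{562} \approx 81184.0$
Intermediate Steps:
$Z{\left(X \right)} = - \frac{562}{X}$
$- \frac{800449}{Z{\left(9 + 3 \cdot 16 \right)}} = - \frac{800449}{\left(-562\right) \frac{1}{9 + 3 \cdot 16}} = - \frac{800449}{\left(-562\right) \frac{1}{9 + 48}} = - \frac{800449}{\left(-562\right) \frac{1}{57}} = - \frac{800449}{- \frac{562}{57}} = \left(-800449\right) \left(- \frac{57}{562}\right) = \frac{45625593}{562}$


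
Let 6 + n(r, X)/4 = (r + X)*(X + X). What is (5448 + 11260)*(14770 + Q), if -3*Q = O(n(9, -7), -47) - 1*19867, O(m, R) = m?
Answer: 1074541604/3 ≈ 3.5818e+8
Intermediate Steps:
n(r, X) = -24 + 8*X*(X + r) (n(r, X) = -24 + 4*((r + X)*(X + X)) = -24 + 4*((X + r)*(2*X)) = -24 + 4*(2*X*(X + r)) = -24 + 8*X*(X + r))
Q = 20003/3 (Q = -((-24 + 8*(-7)² + 8*(-7)*9) - 1*19867)/3 = -((-24 + 8*49 - 504) - 19867)/3 = -((-24 + 392 - 504) - 19867)/3 = -(-136 - 19867)/3 = -⅓*(-20003) = 20003/3 ≈ 6667.7)
(5448 + 11260)*(14770 + Q) = (5448 + 11260)*(14770 + 20003/3) = 16708*(64313/3) = 1074541604/3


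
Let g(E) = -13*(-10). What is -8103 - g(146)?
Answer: -8233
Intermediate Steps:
g(E) = 130
-8103 - g(146) = -8103 - 1*130 = -8103 - 130 = -8233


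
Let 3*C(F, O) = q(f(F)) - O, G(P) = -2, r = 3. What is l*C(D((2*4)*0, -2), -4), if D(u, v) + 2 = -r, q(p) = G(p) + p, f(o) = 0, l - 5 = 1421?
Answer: 2852/3 ≈ 950.67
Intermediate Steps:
l = 1426 (l = 5 + 1421 = 1426)
q(p) = -2 + p
D(u, v) = -5 (D(u, v) = -2 - 1*3 = -2 - 3 = -5)
C(F, O) = -⅔ - O/3 (C(F, O) = ((-2 + 0) - O)/3 = (-2 - O)/3 = -⅔ - O/3)
l*C(D((2*4)*0, -2), -4) = 1426*(-⅔ - ⅓*(-4)) = 1426*(-⅔ + 4/3) = 1426*(⅔) = 2852/3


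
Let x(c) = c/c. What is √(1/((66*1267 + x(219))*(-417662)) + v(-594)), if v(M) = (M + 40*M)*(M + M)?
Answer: √35292966005382046129704953326/34926149426 ≈ 5378.9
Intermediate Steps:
x(c) = 1
v(M) = 82*M² (v(M) = (41*M)*(2*M) = 82*M²)
√(1/((66*1267 + x(219))*(-417662)) + v(-594)) = √(1/((66*1267 + 1)*(-417662)) + 82*(-594)²) = √(-1/417662/(83622 + 1) + 82*352836) = √(-1/417662/83623 + 28932552) = √((1/83623)*(-1/417662) + 28932552) = √(-1/34926149426 + 28932552) = √(1010502634427515151/34926149426) = √35292966005382046129704953326/34926149426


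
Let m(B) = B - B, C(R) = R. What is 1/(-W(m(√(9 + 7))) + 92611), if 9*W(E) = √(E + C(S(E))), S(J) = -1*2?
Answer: 7501491/694720583003 + 9*I*√2/694720583003 ≈ 1.0798e-5 + 1.8321e-11*I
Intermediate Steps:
S(J) = -2
m(B) = 0
W(E) = √(-2 + E)/9 (W(E) = √(E - 2)/9 = √(-2 + E)/9)
1/(-W(m(√(9 + 7))) + 92611) = 1/(-√(-2 + 0)/9 + 92611) = 1/(-√(-2)/9 + 92611) = 1/(-I*√2/9 + 92611) = 1/(92611 - I*√2/9)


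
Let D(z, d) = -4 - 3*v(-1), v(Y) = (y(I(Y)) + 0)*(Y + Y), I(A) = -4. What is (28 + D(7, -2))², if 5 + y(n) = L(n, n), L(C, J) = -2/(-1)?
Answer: 36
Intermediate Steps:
L(C, J) = 2 (L(C, J) = -2*(-1) = 2)
y(n) = -3 (y(n) = -5 + 2 = -3)
v(Y) = -6*Y (v(Y) = (-3 + 0)*(Y + Y) = -6*Y)
D(z, d) = -22 (D(z, d) = -4 - (-18)*(-1) = -4 - 3*6 = -4 - 18 = -22)
(28 + D(7, -2))² = (28 - 22)² = 6² = 36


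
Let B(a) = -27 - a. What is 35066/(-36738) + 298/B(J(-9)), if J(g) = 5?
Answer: -3017509/293904 ≈ -10.267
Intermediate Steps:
35066/(-36738) + 298/B(J(-9)) = 35066/(-36738) + 298/(-27 - 1*5) = 35066*(-1/36738) + 298/(-27 - 5) = -17533/18369 + 298/(-32) = -17533/18369 + 298*(-1/32) = -17533/18369 - 149/16 = -3017509/293904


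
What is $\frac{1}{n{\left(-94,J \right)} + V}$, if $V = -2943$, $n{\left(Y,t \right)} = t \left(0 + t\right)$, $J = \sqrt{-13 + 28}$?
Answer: $- \frac{1}{2928} \approx -0.00034153$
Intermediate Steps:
$J = \sqrt{15} \approx 3.873$
$n{\left(Y,t \right)} = t^{2}$ ($n{\left(Y,t \right)} = t t = t^{2}$)
$\frac{1}{n{\left(-94,J \right)} + V} = \frac{1}{\left(\sqrt{15}\right)^{2} - 2943} = \frac{1}{15 - 2943} = \frac{1}{-2928} = - \frac{1}{2928}$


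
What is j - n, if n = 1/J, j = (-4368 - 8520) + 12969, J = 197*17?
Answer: 271268/3349 ≈ 81.000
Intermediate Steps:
J = 3349
j = 81 (j = -12888 + 12969 = 81)
n = 1/3349 ≈ 0.00029860
j - n = 81 - 1*1/3349 = 81 - 1/3349 = 271268/3349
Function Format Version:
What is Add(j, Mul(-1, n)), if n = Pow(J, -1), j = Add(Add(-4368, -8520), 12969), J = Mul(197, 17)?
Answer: Rational(271268, 3349) ≈ 81.000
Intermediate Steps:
J = 3349
j = 81 (j = Add(-12888, 12969) = 81)
n = Rational(1, 3349) (n = Pow(3349, -1) = Rational(1, 3349) ≈ 0.00029860)
Add(j, Mul(-1, n)) = Add(81, Mul(-1, Rational(1, 3349))) = Add(81, Rational(-1, 3349)) = Rational(271268, 3349)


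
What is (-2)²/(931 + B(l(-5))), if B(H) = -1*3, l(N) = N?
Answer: 1/232 ≈ 0.0043103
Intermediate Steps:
B(H) = -3
(-2)²/(931 + B(l(-5))) = (-2)²/(931 - 3) = 4/928 = (1/928)*4 = 1/232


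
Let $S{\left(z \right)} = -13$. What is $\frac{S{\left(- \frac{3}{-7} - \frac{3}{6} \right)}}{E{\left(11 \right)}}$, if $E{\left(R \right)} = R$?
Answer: $- \frac{13}{11} \approx -1.1818$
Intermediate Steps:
$\frac{S{\left(- \frac{3}{-7} - \frac{3}{6} \right)}}{E{\left(11 \right)}} = - \frac{13}{11}$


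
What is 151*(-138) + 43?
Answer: -20795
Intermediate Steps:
151*(-138) + 43 = -20838 + 43 = -20795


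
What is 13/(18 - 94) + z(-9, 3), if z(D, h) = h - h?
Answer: -13/76 ≈ -0.17105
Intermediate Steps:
z(D, h) = 0
13/(18 - 94) + z(-9, 3) = 13/(18 - 94) + 0 = 13/(-76) + 0 = 13*(-1/76) + 0 = -13/76 + 0 = -13/76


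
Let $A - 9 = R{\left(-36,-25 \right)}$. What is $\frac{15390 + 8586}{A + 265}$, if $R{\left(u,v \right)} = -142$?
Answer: $\frac{1998}{11} \approx 181.64$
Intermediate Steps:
$A = -133$ ($A = 9 - 142 = -133$)
$\frac{15390 + 8586}{A + 265} = \frac{15390 + 8586}{-133 + 265} = \frac{23976}{132} = 23976 \cdot \frac{1}{132} = \frac{1998}{11}$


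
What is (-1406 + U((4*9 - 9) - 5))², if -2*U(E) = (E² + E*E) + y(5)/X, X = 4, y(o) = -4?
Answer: 14280841/4 ≈ 3.5702e+6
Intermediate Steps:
U(E) = ½ - E² (U(E) = -((E² + E*E) - 4/4)/2 = -((E² + E²) - 4*¼)/2 = -(2*E² - 1)/2 = -(-1 + 2*E²)/2 = ½ - E²)
(-1406 + U((4*9 - 9) - 5))² = (-1406 + (½ - ((4*9 - 9) - 5)²))² = (-1406 + (½ - ((36 - 9) - 5)²))² = (-1406 + (½ - (27 - 5)²))² = (-1406 + (½ - 1*22²))² = (-1406 + (½ - 1*484))² = (-1406 + (½ - 484))² = (-1406 - 967/2)² = (-3779/2)² = 14280841/4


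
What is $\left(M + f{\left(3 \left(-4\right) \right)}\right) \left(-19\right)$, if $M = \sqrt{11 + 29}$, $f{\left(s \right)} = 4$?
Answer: $-76 - 38 \sqrt{10} \approx -196.17$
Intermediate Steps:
$M = 2 \sqrt{10}$ ($M = \sqrt{40} = 2 \sqrt{10} \approx 6.3246$)
$\left(M + f{\left(3 \left(-4\right) \right)}\right) \left(-19\right) = \left(2 \sqrt{10} + 4\right) \left(-19\right) = \left(4 + 2 \sqrt{10}\right) \left(-19\right) = -76 - 38 \sqrt{10}$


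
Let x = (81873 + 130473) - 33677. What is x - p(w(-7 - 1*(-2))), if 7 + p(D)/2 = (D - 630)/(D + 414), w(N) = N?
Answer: 73082617/409 ≈ 1.7869e+5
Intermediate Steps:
x = 178669 (x = 212346 - 33677 = 178669)
p(D) = -14 + 2*(-630 + D)/(414 + D) (p(D) = -14 + 2*((D - 630)/(D + 414)) = -14 + 2*((-630 + D)/(414 + D)) = -14 + 2*(-630 + D)/(414 + D))
x - p(w(-7 - 1*(-2))) = 178669 - 12*(-588 - (-7 - 1*(-2)))/(414 + (-7 - 1*(-2))) = 178669 - 12*(-588 - (-7 + 2))/(414 + (-7 + 2)) = 178669 - 12*(-588 - 1*(-5))/(414 - 5) = 178669 - 12*(-588 + 5)/409 = 178669 - 12*(-583)/409 = 178669 - 1*(-6996/409) = 178669 + 6996/409 = 73082617/409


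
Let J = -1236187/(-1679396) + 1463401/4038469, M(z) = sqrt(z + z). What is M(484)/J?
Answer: 8776950062584*sqrt(2)/438231333147 ≈ 28.324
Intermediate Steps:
M(z) = sqrt(2)*sqrt(z) (M(z) = sqrt(2*z) = sqrt(2)*sqrt(z))
J = 438231333147/398952275572 (J = -1236187*(-1/1679396) + 1463401*(1/4038469) = 1236187/1679396 + 1463401/4038469 = 438231333147/398952275572 ≈ 1.0985)
M(484)/J = (sqrt(2)*sqrt(484))/(438231333147/398952275572) = (sqrt(2)*22)*(398952275572/438231333147) = (22*sqrt(2))*(398952275572/438231333147) = 8776950062584*sqrt(2)/438231333147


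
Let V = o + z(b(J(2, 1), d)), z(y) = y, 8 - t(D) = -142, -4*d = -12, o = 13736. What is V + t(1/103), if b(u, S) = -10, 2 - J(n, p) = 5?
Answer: 13876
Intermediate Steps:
J(n, p) = -3 (J(n, p) = 2 - 1*5 = 2 - 5 = -3)
d = 3 (d = -¼*(-12) = 3)
t(D) = 150 (t(D) = 8 - 1*(-142) = 8 + 142 = 150)
V = 13726 (V = 13736 - 10 = 13726)
V + t(1/103) = 13726 + 150 = 13876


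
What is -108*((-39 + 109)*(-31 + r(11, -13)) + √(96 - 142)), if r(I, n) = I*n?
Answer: 1315440 - 108*I*√46 ≈ 1.3154e+6 - 732.49*I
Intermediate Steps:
-108*((-39 + 109)*(-31 + r(11, -13)) + √(96 - 142)) = -108*((-39 + 109)*(-31 + 11*(-13)) + √(96 - 142)) = -108*(70*(-31 - 143) + √(-46)) = -108*(70*(-174) + I*√46) = -108*(-12180 + I*√46) = 1315440 - 108*I*√46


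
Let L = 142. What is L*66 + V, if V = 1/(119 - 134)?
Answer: 140579/15 ≈ 9371.9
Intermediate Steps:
V = -1/15 (V = 1/(-15) = -1/15 ≈ -0.066667)
L*66 + V = 142*66 - 1/15 = 9372 - 1/15 = 140579/15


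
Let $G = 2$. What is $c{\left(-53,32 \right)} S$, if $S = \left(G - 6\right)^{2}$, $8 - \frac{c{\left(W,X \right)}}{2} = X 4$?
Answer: $-3840$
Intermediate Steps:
$c{\left(W,X \right)} = 16 - 8 X$ ($c{\left(W,X \right)} = 16 - 2 X 4 = 16 - 2 \cdot 4 X = 16 - 8 X$)
$S = 16$ ($S = \left(2 - 6\right)^{2} = \left(-4\right)^{2} = 16$)
$c{\left(-53,32 \right)} S = \left(16 - 256\right) 16 = \left(-240\right) 16 = -3840$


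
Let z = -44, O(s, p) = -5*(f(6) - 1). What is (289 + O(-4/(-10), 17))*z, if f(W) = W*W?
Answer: -5016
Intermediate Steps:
f(W) = W²
O(s, p) = -175 (O(s, p) = -5*(6² - 1) = -5*(36 - 1) = -5*35 = -175)
(289 + O(-4/(-10), 17))*z = (289 - 175)*(-44) = 114*(-44) = -5016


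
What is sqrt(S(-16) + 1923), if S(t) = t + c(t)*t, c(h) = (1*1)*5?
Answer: 3*sqrt(203) ≈ 42.743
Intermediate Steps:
c(h) = 5 (c(h) = 1*5 = 5)
S(t) = 6*t (S(t) = t + 5*t = 6*t)
sqrt(S(-16) + 1923) = sqrt(6*(-16) + 1923) = sqrt(-96 + 1923) = sqrt(1827) = 3*sqrt(203)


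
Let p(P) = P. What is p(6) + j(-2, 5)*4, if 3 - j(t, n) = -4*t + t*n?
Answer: 26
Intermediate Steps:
j(t, n) = 3 + 4*t - n*t (j(t, n) = 3 - (-4*t + t*n) = 3 - (-4*t + n*t) = 3 + (4*t - n*t) = 3 + 4*t - n*t)
p(6) + j(-2, 5)*4 = 6 + (3 + 4*(-2) - 1*5*(-2))*4 = 6 + (3 - 8 + 10)*4 = 6 + 5*4 = 6 + 20 = 26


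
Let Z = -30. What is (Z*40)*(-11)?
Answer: 13200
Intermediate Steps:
(Z*40)*(-11) = -30*40*(-11) = -1200*(-11) = 13200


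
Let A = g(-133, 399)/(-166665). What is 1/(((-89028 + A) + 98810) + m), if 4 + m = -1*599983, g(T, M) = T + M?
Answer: -166665/98366516591 ≈ -1.6943e-6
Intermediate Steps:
g(T, M) = M + T
A = -266/166665 (A = (399 - 133)/(-166665) = 266*(-1/166665) = -266/166665 ≈ -0.0015960)
m = -599987 (m = -4 - 1*599983 = -4 - 599983 = -599987)
1/(((-89028 + A) + 98810) + m) = 1/(((-89028 - 266/166665) + 98810) - 599987) = 1/((-14837851886/166665 + 98810) - 599987) = 1/(1630316764/166665 - 599987) = 1/(-98366516591/166665) = -166665/98366516591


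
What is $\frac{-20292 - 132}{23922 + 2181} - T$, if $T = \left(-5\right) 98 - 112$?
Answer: $\frac{5231194}{8701} \approx 601.22$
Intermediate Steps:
$T = -602$ ($T = -490 - 112 = -602$)
$\frac{-20292 - 132}{23922 + 2181} - T = \frac{-20292 - 132}{23922 + 2181} - -602 = - \frac{20424}{26103} + 602 = \left(-20424\right) \frac{1}{26103} + 602 = - \frac{6808}{8701} + 602 = \frac{5231194}{8701}$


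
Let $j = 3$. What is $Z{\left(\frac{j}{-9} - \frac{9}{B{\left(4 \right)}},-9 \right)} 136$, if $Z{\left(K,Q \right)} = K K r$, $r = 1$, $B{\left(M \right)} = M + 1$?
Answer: $\frac{139264}{225} \approx 618.95$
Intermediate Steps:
$B{\left(M \right)} = 1 + M$
$Z{\left(K,Q \right)} = K^{2}$ ($Z{\left(K,Q \right)} = K K 1 = K^{2} \cdot 1 = K^{2}$)
$Z{\left(\frac{j}{-9} - \frac{9}{B{\left(4 \right)}},-9 \right)} 136 = \left(\frac{3}{-9} - \frac{9}{1 + 4}\right)^{2} \cdot 136 = \left(3 \left(- \frac{1}{9}\right) - \frac{9}{5}\right)^{2} \cdot 136 = \left(- \frac{1}{3} - \frac{9}{5}\right)^{2} \cdot 136 = \left(- \frac{32}{15}\right)^{2} \cdot 136 = \frac{1024}{225} \cdot 136 = \frac{139264}{225}$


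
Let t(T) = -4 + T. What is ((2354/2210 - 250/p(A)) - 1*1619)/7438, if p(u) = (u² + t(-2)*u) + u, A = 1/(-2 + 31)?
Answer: -12559771/591767280 ≈ -0.021224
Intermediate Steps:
A = 1/29 ≈ 0.034483
p(u) = u² - 5*u (p(u) = (u² + (-4 - 2)*u) + u = (u² - 6*u) + u = u² - 5*u)
((2354/2210 - 250/p(A)) - 1*1619)/7438 = ((2354/2210 - 250*29/(-5 + 1/29)) - 1*1619)/7438 = ((2354*(1/2210) - 250/((1/29)*(-144/29))) - 1619)*(1/7438) = ((1177/1105 - 250/(-144/841)) - 1619)*(1/7438) = ((1177/1105 - 250*(-841/144)) - 1619)*(1/7438) = ((1177/1105 + 105125/72) - 1619)*(1/7438) = (116247869/79560 - 1619)*(1/7438) = -12559771/79560*1/7438 = -12559771/591767280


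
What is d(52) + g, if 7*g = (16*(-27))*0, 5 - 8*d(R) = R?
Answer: -47/8 ≈ -5.8750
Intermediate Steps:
d(R) = 5/8 - R/8
g = 0 (g = ((16*(-27))*0)/7 = (-432*0)/7 = (⅐)*0 = 0)
d(52) + g = (5/8 - ⅛*52) + 0 = (5/8 - 13/2) + 0 = -47/8 + 0 = -47/8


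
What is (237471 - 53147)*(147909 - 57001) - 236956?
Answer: 16756289236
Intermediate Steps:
(237471 - 53147)*(147909 - 57001) - 236956 = 184324*90908 - 236956 = 16756526192 - 236956 = 16756289236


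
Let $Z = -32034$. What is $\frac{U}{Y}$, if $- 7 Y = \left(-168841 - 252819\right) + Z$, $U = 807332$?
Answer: $\frac{2825662}{226847} \approx 12.456$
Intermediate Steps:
$Y = \frac{453694}{7}$ ($Y = - \frac{\left(-168841 - 252819\right) - 32034}{7} = - \frac{-421660 - 32034}{7} = \left(- \frac{1}{7}\right) \left(-453694\right) = \frac{453694}{7} \approx 64813.0$)
$\frac{U}{Y} = \frac{807332}{\frac{453694}{7}} = 807332 \cdot \frac{7}{453694} = \frac{2825662}{226847}$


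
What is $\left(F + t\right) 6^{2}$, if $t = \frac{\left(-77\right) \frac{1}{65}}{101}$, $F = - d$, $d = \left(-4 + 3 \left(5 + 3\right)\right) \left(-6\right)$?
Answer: $\frac{28358028}{6565} \approx 4319.6$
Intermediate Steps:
$d = -120$ ($d = \left(-4 + 3 \cdot 8\right) \left(-6\right) = \left(-4 + 24\right) \left(-6\right) = 20 \left(-6\right) = -120$)
$F = 120$ ($F = \left(-1\right) \left(-120\right) = 120$)
$t = - \frac{77}{6565}$ ($t = \left(-77\right) \frac{1}{65} \cdot \frac{1}{101} = \left(- \frac{77}{65}\right) \frac{1}{101} = - \frac{77}{6565} \approx -0.011729$)
$\left(F + t\right) 6^{2} = \left(120 - \frac{77}{6565}\right) 6^{2} = \frac{787723}{6565} \cdot 36 = \frac{28358028}{6565}$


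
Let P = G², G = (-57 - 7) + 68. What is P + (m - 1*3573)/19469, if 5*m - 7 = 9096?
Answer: 1548758/97345 ≈ 15.910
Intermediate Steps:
m = 9103/5 (m = 7/5 + (⅕)*9096 = 7/5 + 9096/5 = 9103/5 ≈ 1820.6)
G = 4 (G = -64 + 68 = 4)
P = 16 (P = 4² = 16)
P + (m - 1*3573)/19469 = 16 + (9103/5 - 1*3573)/19469 = 16 + (9103/5 - 3573)*(1/19469) = 16 - 8762/5*1/19469 = 16 - 8762/97345 = 1548758/97345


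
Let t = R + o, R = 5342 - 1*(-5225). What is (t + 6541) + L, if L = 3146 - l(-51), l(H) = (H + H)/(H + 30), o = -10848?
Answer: 65808/7 ≈ 9401.1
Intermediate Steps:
l(H) = 2*H/(30 + H) (l(H) = (2*H)/(30 + H) = 2*H/(30 + H))
R = 10567 (R = 5342 + 5225 = 10567)
L = 21988/7 (L = 3146 - 2*(-51)/(30 - 51) = 3146 - 2*(-51)/(-21) = 3146 - 2*(-51)*(-1)/21 = 3146 - 1*34/7 = 3146 - 34/7 = 21988/7 ≈ 3141.1)
t = -281 (t = 10567 - 10848 = -281)
(t + 6541) + L = (-281 + 6541) + 21988/7 = 6260 + 21988/7 = 65808/7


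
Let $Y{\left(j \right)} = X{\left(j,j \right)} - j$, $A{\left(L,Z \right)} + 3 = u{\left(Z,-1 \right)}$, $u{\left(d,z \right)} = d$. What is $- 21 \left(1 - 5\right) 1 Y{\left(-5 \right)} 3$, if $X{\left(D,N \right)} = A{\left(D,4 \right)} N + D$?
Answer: $-1260$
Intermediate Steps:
$A{\left(L,Z \right)} = -3 + Z$
$X{\left(D,N \right)} = D + N$ ($X{\left(D,N \right)} = \left(-3 + 4\right) N + D = 1 N + D = N + D = D + N$)
$Y{\left(j \right)} = j$ ($Y{\left(j \right)} = \left(j + j\right) - j = 2 j - j = j$)
$- 21 \left(1 - 5\right) 1 Y{\left(-5 \right)} 3 = - 21 \left(1 - 5\right) 1 \left(\left(-5\right) 3\right) = - 21 \left(\left(-4\right) 1\right) \left(-15\right) = \left(-21\right) \left(-4\right) \left(-15\right) = 84 \left(-15\right) = -1260$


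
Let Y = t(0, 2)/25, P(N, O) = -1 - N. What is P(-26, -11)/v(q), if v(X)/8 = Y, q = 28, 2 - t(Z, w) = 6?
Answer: -625/32 ≈ -19.531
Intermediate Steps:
t(Z, w) = -4 (t(Z, w) = 2 - 1*6 = 2 - 6 = -4)
Y = -4/25 ≈ -0.16000
v(X) = -32/25 (v(X) = 8*(-4/25) = -32/25)
P(-26, -11)/v(q) = (-1 - 1*(-26))/(-32/25) = (-1 + 26)*(-25/32) = 25*(-25/32) = -625/32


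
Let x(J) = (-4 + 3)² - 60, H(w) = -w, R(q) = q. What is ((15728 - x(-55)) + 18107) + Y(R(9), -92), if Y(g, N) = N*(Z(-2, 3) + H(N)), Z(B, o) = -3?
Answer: 25706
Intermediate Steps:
Y(g, N) = N*(-3 - N)
x(J) = -59 (x(J) = (-1)² - 60 = 1 - 60 = -59)
((15728 - x(-55)) + 18107) + Y(R(9), -92) = ((15728 - 1*(-59)) + 18107) - 1*(-92)*(3 - 92) = ((15728 + 59) + 18107) - 1*(-92)*(-89) = (15787 + 18107) - 8188 = 33894 - 8188 = 25706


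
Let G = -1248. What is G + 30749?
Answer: 29501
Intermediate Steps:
G + 30749 = -1248 + 30749 = 29501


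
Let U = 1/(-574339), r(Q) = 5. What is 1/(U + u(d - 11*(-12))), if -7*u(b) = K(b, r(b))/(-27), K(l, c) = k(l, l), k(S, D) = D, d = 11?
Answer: 108550071/82130288 ≈ 1.3217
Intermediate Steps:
K(l, c) = l
u(b) = b/189 (u(b) = -b/(7*(-27)) = -b*(-1)/(7*27) = -(-1)*b/189 = b/189)
U = -1/574339 ≈ -1.7411e-6
1/(U + u(d - 11*(-12))) = 1/(-1/574339 + (11 - 11*(-12))/189) = 1/(-1/574339 + (11 + 132)/189) = 1/(-1/574339 + (1/189)*143) = 1/(-1/574339 + 143/189) = 1/(82130288/108550071) = 108550071/82130288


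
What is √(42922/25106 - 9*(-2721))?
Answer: √3859192364534/12553 ≈ 156.50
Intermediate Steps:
√(42922/25106 - 9*(-2721)) = √(42922*(1/25106) + 24489) = √(21461/12553 + 24489) = √(307431878/12553) = √3859192364534/12553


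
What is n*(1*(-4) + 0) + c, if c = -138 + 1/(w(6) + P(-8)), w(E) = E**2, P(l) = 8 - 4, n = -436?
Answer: 64241/40 ≈ 1606.0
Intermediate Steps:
P(l) = 4
c = -5519/40 (c = -138 + 1/(6**2 + 4) = -138 + 1/(36 + 4) = -138 + 1/40 = -5519/40 ≈ -137.98)
n*(1*(-4) + 0) + c = -436*(1*(-4) + 0) - 5519/40 = -436*(-4 + 0) - 5519/40 = -436*(-4) - 5519/40 = 1744 - 5519/40 = 64241/40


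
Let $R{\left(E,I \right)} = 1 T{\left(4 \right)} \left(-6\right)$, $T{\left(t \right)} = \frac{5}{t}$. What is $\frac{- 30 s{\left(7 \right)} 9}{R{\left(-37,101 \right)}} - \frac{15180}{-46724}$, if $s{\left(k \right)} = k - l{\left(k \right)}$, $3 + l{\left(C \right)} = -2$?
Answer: $\frac{5049987}{11681} \approx 432.32$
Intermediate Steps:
$l{\left(C \right)} = -5$ ($l{\left(C \right)} = -3 - 2 = -5$)
$s{\left(k \right)} = 5 + k$ ($s{\left(k \right)} = k - -5 = k + 5 = 5 + k$)
$R{\left(E,I \right)} = - \frac{15}{2}$ ($R{\left(E,I \right)} = 1 \cdot \frac{5}{4} \left(-6\right) = \frac{5}{4} \left(-6\right) = - \frac{15}{2}$)
$\frac{- 30 s{\left(7 \right)} 9}{R{\left(-37,101 \right)}} - \frac{15180}{-46724} = \frac{- 30 \left(5 + 7\right) 9}{- \frac{15}{2}} - \frac{15180}{-46724} = \left(-30\right) 12 \cdot 9 \left(- \frac{2}{15}\right) - - \frac{3795}{11681} = \left(-360\right) 9 \left(- \frac{2}{15}\right) + \frac{3795}{11681} = \left(-3240\right) \left(- \frac{2}{15}\right) + \frac{3795}{11681} = 432 + \frac{3795}{11681} = \frac{5049987}{11681}$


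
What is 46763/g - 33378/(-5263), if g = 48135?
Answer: 1852763699/253334505 ≈ 7.3135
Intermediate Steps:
46763/g - 33378/(-5263) = 46763/48135 - 33378/(-5263) = 46763*(1/48135) - 33378*(-1/5263) = 46763/48135 + 33378/5263 = 1852763699/253334505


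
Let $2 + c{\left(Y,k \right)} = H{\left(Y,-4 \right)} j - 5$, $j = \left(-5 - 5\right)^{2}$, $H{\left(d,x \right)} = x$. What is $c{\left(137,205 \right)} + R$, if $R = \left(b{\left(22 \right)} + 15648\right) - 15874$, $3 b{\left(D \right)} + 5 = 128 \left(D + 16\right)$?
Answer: $\frac{2960}{3} \approx 986.67$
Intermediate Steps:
$b{\left(D \right)} = 681 + \frac{128 D}{3}$ ($b{\left(D \right)} = - \frac{5}{3} + \frac{128 \left(D + 16\right)}{3} = - \frac{5}{3} + \frac{128 \left(16 + D\right)}{3} = - \frac{5}{3} + \frac{2048 + 128 D}{3} = - \frac{5}{3} + \left(\frac{2048}{3} + \frac{128 D}{3}\right) = 681 + \frac{128 D}{3}$)
$j = 100$ ($j = \left(-10\right)^{2} = 100$)
$c{\left(Y,k \right)} = -407$ ($c{\left(Y,k \right)} = -2 - 405 = -407$)
$R = \frac{4181}{3}$ ($R = \left(\left(681 + \frac{128}{3} \cdot 22\right) + 15648\right) - 15874 = \left(\left(681 + \frac{2816}{3}\right) + 15648\right) - 15874 = \left(\frac{4859}{3} + 15648\right) - 15874 = \frac{51803}{3} - 15874 = \frac{4181}{3} \approx 1393.7$)
$c{\left(137,205 \right)} + R = -407 + \frac{4181}{3} = \frac{2960}{3}$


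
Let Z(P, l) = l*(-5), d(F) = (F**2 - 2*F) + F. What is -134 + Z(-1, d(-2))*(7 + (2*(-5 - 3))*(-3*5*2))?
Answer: -14744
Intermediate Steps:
d(F) = F**2 - F
Z(P, l) = -5*l
-134 + Z(-1, d(-2))*(7 + (2*(-5 - 3))*(-3*5*2)) = -134 + (-(-10)*(-1 - 2))*(7 + (2*(-5 - 3))*(-3*5*2)) = -134 + (-(-10)*(-3))*(7 + (2*(-8))*(-15*2)) = -134 + (-5*6)*(7 - 16*(-30)) = -134 - 30*(7 + 480) = -134 - 30*487 = -134 - 14610 = -14744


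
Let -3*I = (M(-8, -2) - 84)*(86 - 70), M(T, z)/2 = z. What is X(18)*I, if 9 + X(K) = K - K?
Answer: -4224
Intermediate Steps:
M(T, z) = 2*z
I = 1408/3 (I = -(2*(-2) - 84)*(86 - 70)/3 = -(-4 - 84)*16/3 = -(-88)*16/3 = -⅓*(-1408) = 1408/3 ≈ 469.33)
X(K) = -9 (X(K) = -9 + (K - K) = -9 + 0 = -9)
X(18)*I = -9*1408/3 = -4224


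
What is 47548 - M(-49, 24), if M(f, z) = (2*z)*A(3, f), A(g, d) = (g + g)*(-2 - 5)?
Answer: 49564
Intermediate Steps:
A(g, d) = -14*g (A(g, d) = (2*g)*(-7) = -14*g)
M(f, z) = -84*z (M(f, z) = (2*z)*(-14*3) = (2*z)*(-42) = -84*z)
47548 - M(-49, 24) = 47548 - (-84)*24 = 47548 - 1*(-2016) = 47548 + 2016 = 49564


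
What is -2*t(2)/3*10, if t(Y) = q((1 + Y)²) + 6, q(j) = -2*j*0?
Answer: -40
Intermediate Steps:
q(j) = 0
t(Y) = 6 (t(Y) = 0 + 6 = 6)
-2*t(2)/3*10 = -12/3*10 = -2*2*10 = -4*10 = -40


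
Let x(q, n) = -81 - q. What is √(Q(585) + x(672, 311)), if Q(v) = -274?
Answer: I*√1027 ≈ 32.047*I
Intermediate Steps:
√(Q(585) + x(672, 311)) = √(-274 + (-81 - 1*672)) = √(-274 + (-81 - 672)) = √(-274 - 753) = √(-1027) = I*√1027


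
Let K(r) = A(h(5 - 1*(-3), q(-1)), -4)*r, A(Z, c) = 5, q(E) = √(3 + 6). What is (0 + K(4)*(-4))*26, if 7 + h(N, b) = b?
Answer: -2080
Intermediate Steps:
q(E) = 3 (q(E) = √9 = 3)
h(N, b) = -7 + b
K(r) = 5*r
(0 + K(4)*(-4))*26 = (0 + (5*4)*(-4))*26 = (0 + 20*(-4))*26 = (0 - 80)*26 = -80*26 = -2080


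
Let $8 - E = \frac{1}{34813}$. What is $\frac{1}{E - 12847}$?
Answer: $- \frac{34813}{446964108} \approx -7.7888 \cdot 10^{-5}$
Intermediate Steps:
$E = \frac{278503}{34813}$ ($E = 8 - \frac{1}{34813} = \frac{278503}{34813} \approx 8.0$)
$\frac{1}{E - 12847} = \frac{1}{\frac{278503}{34813} - 12847} = \frac{1}{- \frac{446964108}{34813}} = - \frac{34813}{446964108}$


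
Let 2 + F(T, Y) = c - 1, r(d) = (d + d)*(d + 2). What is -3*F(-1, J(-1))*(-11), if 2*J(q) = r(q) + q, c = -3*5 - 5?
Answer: -759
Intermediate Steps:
c = -20 (c = -15 - 5 = -20)
r(d) = 2*d*(2 + d) (r(d) = (2*d)*(2 + d) = 2*d*(2 + d))
J(q) = q/2 + q*(2 + q) (J(q) = (2*q*(2 + q) + q)/2 = (q + 2*q*(2 + q))/2 = q/2 + q*(2 + q))
F(T, Y) = -23 (F(T, Y) = -2 + (-20 - 1) = -2 - 21 = -23)
-3*F(-1, J(-1))*(-11) = -3*(-23)*(-11) = 69*(-11) = -759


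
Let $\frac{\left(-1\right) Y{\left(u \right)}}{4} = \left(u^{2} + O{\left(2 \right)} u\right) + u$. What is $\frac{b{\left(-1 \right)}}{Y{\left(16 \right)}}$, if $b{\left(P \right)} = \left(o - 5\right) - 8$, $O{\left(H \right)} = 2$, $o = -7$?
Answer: $\frac{5}{304} \approx 0.016447$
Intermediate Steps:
$Y{\left(u \right)} = - 12 u - 4 u^{2}$ ($Y{\left(u \right)} = - 4 \left(\left(u^{2} + 2 u\right) + u\right) = - 4 \left(u^{2} + 3 u\right) = - 12 u - 4 u^{2}$)
$b{\left(P \right)} = -20$ ($b{\left(P \right)} = \left(-7 - 5\right) - 8 = -12 - 8 = -20$)
$\frac{b{\left(-1 \right)}}{Y{\left(16 \right)}} = - \frac{20}{\left(-4\right) 16 \left(3 + 16\right)} = - \frac{20}{\left(-4\right) 16 \cdot 19} = - \frac{20}{-1216} = \left(-20\right) \left(- \frac{1}{1216}\right) = \frac{5}{304}$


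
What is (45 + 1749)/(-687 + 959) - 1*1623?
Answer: -219831/136 ≈ -1616.4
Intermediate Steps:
(45 + 1749)/(-687 + 959) - 1*1623 = 1794/272 - 1623 = 1794*(1/272) - 1623 = 897/136 - 1623 = -219831/136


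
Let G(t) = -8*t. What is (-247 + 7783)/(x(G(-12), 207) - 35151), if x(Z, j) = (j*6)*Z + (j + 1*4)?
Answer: 1884/21073 ≈ 0.089404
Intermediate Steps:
x(Z, j) = 4 + j + 6*Z*j (x(Z, j) = (6*j)*Z + (j + 4) = 6*Z*j + (4 + j) = 4 + j + 6*Z*j)
(-247 + 7783)/(x(G(-12), 207) - 35151) = (-247 + 7783)/((4 + 207 + 6*(-8*(-12))*207) - 35151) = 7536/((4 + 207 + 6*96*207) - 35151) = 7536/((4 + 207 + 119232) - 35151) = 7536/(119443 - 35151) = 7536/84292 = 7536*(1/84292) = 1884/21073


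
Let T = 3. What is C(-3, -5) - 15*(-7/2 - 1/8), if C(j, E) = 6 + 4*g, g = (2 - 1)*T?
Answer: 579/8 ≈ 72.375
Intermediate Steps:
g = 3 (g = (2 - 1)*3 = 1*3 = 3)
C(j, E) = 18 (C(j, E) = 6 + 4*3 = 6 + 12 = 18)
C(-3, -5) - 15*(-7/2 - 1/8) = 18 - 15*(-7/2 - 1/8) = 18 - 15*(-7*½ - 1*⅛) = 18 - 15*(-7/2 - ⅛) = 18 - 15*(-29/8) = 18 + 435/8 = 579/8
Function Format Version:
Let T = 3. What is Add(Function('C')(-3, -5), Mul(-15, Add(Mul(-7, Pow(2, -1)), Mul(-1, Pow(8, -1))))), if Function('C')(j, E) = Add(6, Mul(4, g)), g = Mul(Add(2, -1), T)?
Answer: Rational(579, 8) ≈ 72.375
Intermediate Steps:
g = 3 (g = Mul(Add(2, -1), 3) = Mul(1, 3) = 3)
Function('C')(j, E) = 18 (Function('C')(j, E) = Add(6, Mul(4, 3)) = Add(6, 12) = 18)
Add(Function('C')(-3, -5), Mul(-15, Add(Mul(-7, Pow(2, -1)), Mul(-1, Pow(8, -1))))) = Add(18, Mul(-15, Add(Mul(-7, Pow(2, -1)), Mul(-1, Pow(8, -1))))) = Add(18, Mul(-15, Add(Mul(-7, Rational(1, 2)), Mul(-1, Rational(1, 8))))) = Add(18, Mul(-15, Add(Rational(-7, 2), Rational(-1, 8)))) = Add(18, Mul(-15, Rational(-29, 8))) = Add(18, Rational(435, 8)) = Rational(579, 8)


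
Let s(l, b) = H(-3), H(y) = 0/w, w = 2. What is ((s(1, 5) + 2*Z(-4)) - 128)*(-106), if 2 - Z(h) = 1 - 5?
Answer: 12296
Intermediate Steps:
H(y) = 0 (H(y) = 0/2 = 0*(½) = 0)
Z(h) = 6 (Z(h) = 2 - (1 - 5) = 2 - 1*(-4) = 2 + 4 = 6)
s(l, b) = 0
((s(1, 5) + 2*Z(-4)) - 128)*(-106) = ((0 + 2*6) - 128)*(-106) = ((0 + 12) - 128)*(-106) = (12 - 128)*(-106) = -116*(-106) = 12296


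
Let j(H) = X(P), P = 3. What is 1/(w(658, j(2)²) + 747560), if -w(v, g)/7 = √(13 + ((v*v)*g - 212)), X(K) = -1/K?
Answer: 6728040/5029592454923 + 21*√431173/5029592454923 ≈ 1.3404e-6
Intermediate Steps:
j(H) = -⅓ (j(H) = -1/3 = -1*⅓ = -⅓)
w(v, g) = -7*√(-199 + g*v²) (w(v, g) = -7*√(13 + ((v*v)*g - 212)) = -7*√(13 + (v²*g - 212)) = -7*√(13 + (g*v² - 212)) = -7*√(13 + (-212 + g*v²)) = -7*√(-199 + g*v²))
1/(w(658, j(2)²) + 747560) = 1/(-7*√(-199 + (-⅓)²*658²) + 747560) = 1/(-7*√(-199 + (⅑)*432964) + 747560) = 1/(-7*√(-199 + 432964/9) + 747560) = 1/(-7*√431173/3 + 747560) = 1/(747560 - 7*√431173/3)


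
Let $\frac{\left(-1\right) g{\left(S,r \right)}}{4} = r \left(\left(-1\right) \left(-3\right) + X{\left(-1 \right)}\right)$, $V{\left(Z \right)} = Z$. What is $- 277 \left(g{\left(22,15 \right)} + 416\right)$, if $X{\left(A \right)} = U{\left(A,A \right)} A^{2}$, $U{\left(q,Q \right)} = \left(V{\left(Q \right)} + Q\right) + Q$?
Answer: $-115232$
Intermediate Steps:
$U{\left(q,Q \right)} = 3 Q$ ($U{\left(q,Q \right)} = \left(Q + Q\right) + Q = 2 Q + Q = 3 Q$)
$X{\left(A \right)} = 3 A^{3}$ ($X{\left(A \right)} = 3 A A^{2} = 3 A^{3}$)
$g{\left(S,r \right)} = 0$ ($g{\left(S,r \right)} = - 4 r \left(\left(-1\right) \left(-3\right) + 3 \left(-1\right)^{3}\right) = - 4 r \left(3 + 3 \left(-1\right)\right) = - 4 r \left(3 - 3\right) = - 4 r 0 = \left(-4\right) 0 = 0$)
$- 277 \left(g{\left(22,15 \right)} + 416\right) = - 277 \left(0 + 416\right) = \left(-277\right) 416 = -115232$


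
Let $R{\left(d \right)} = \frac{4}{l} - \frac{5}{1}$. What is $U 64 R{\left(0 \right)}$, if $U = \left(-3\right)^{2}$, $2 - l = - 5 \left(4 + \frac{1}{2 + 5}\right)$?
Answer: $- \frac{147264}{53} \approx -2778.6$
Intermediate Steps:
$l = \frac{159}{7}$ ($l = 2 - - 5 \left(4 + \frac{1}{2 + 5}\right) = 2 - - 5 \left(4 + \frac{1}{7}\right) = 2 - \left(-5\right) \frac{29}{7} = 2 - - \frac{145}{7} = 2 + \frac{145}{7} = \frac{159}{7} \approx 22.714$)
$U = 9$
$R{\left(d \right)} = - \frac{767}{159}$ ($R{\left(d \right)} = \frac{4}{\frac{159}{7}} - \frac{5}{1} = 4 \cdot \frac{7}{159} - 5 = \frac{28}{159} - 5 = - \frac{767}{159}$)
$U 64 R{\left(0 \right)} = 9 \cdot 64 \left(- \frac{767}{159}\right) = 576 \left(- \frac{767}{159}\right) = - \frac{147264}{53}$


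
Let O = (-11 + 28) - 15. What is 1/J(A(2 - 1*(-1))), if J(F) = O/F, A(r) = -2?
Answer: -1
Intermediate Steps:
O = 2 (O = 17 - 15 = 2)
J(F) = 2/F
1/J(A(2 - 1*(-1))) = 1/(2/(-2)) = 1/(2*(-½)) = 1/(-1) = -1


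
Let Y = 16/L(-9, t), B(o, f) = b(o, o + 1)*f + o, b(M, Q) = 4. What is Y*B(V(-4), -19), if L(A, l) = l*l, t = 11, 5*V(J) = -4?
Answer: -6144/605 ≈ -10.155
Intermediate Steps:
V(J) = -⅘ (V(J) = (⅕)*(-4) = -⅘)
L(A, l) = l²
B(o, f) = o + 4*f (B(o, f) = 4*f + o = o + 4*f)
Y = 16/121 (Y = 16/(11²) = 16/121 ≈ 0.13223)
Y*B(V(-4), -19) = 16*(-⅘ + 4*(-19))/121 = 16*(-⅘ - 76)/121 = (16/121)*(-384/5) = -6144/605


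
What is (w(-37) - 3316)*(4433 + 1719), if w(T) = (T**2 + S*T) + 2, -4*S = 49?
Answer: -9177246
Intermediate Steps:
S = -49/4 (S = -1/4*49 = -49/4 ≈ -12.250)
w(T) = 2 + T**2 - 49*T/4 (w(T) = (T**2 - 49*T/4) + 2 = 2 + T**2 - 49*T/4)
(w(-37) - 3316)*(4433 + 1719) = ((2 + (-37)**2 - 49/4*(-37)) - 3316)*(4433 + 1719) = ((2 + 1369 + 1813/4) - 3316)*6152 = (7297/4 - 3316)*6152 = -5967/4*6152 = -9177246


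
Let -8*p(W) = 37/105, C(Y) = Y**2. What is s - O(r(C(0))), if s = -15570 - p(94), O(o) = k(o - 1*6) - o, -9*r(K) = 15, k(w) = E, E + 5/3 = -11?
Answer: -13069523/840 ≈ -15559.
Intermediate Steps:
E = -38/3 (E = -5/3 - 11 = -38/3 ≈ -12.667)
k(w) = -38/3
r(K) = -5/3 (r(K) = -1/9*15 = -5/3)
O(o) = -38/3 - o
p(W) = -37/840 (p(W) = -37/(8*105) = -1/8*37/105 = -37/840)
s = -13078763/840 (s = -15570 - 1*(-37/840) = -15570 + 37/840 = -13078763/840 ≈ -15570.)
s - O(r(C(0))) = -13078763/840 - (-38/3 - 1*(-5/3)) = -13078763/840 - (-38/3 + 5/3) = -13078763/840 - 1*(-11) = -13078763/840 + 11 = -13069523/840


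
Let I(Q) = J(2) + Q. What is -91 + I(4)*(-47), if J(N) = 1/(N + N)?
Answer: -1163/4 ≈ -290.75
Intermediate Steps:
J(N) = 1/(2*N)
I(Q) = ¼ + Q (I(Q) = (½)/2 + Q = (½)*(½) + Q = ¼ + Q)
-91 + I(4)*(-47) = -91 + (¼ + 4)*(-47) = -91 + (17/4)*(-47) = -91 - 799/4 = -1163/4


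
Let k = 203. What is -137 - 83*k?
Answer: -16986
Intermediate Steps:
-137 - 83*k = -137 - 83*203 = -137 - 16849 = -16986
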